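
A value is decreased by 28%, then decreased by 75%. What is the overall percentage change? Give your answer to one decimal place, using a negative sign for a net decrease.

-82.0%

The combined multiplier is 0.72 × 0.25 = 0.18.
That corresponds to a decrease of 82.0%.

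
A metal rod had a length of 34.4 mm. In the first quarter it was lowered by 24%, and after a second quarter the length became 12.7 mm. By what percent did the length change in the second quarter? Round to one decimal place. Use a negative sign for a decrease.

-51.4%

After the first quarter: 34.4 × 0.76 = 26.144.
Second-quarter multiplier: 12.7 ÷ 26.144 ≈ 0.48577.
That is a change of -51.4%.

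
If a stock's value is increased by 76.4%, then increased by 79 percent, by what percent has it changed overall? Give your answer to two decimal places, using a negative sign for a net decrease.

A 76.4% increase multiplies by 1.764.
Then a 79% increase: 1.764 × 1.79 = 3.15756.
Overall factor 3.15756, i.e. 215.76%.

215.76%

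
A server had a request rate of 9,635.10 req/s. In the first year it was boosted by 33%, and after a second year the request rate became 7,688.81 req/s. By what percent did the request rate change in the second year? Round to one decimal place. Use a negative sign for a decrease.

After the first year: 9,635.10 × 1.33 = 12814.683.
Second-year multiplier: 7,688.81 ÷ 12814.683 ≈ 0.6.
That is a change of -40.0%.

-40.0%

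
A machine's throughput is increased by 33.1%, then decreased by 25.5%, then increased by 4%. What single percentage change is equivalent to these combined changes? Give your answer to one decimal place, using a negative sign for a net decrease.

The combined multiplier is 1.331 × 0.745 × 1.04 = 1.0312588.
That corresponds to an increase of 3.1%.

3.1%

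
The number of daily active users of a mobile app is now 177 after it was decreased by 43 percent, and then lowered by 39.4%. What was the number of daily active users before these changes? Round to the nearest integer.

512

Undoing the 39.4% decrease: 177 ÷ 0.606 ≈ 292.079208.
Undoing the 43% decrease: 292.079208 ÷ 0.57 ≈ 512.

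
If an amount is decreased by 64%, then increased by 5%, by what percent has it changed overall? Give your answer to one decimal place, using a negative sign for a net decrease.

The combined multiplier is 0.36 × 1.05 = 0.378.
That corresponds to a decrease of 62.2%.

-62.2%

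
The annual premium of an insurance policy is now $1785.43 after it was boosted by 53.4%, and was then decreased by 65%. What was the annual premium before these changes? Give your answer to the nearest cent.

$3325.44

Undoing the 65% decrease: $1785.43 ÷ 0.35 ≈ $5101.228571.
Undoing the 53.4% increase: $5101.228571 ÷ 1.534 ≈ $3325.44.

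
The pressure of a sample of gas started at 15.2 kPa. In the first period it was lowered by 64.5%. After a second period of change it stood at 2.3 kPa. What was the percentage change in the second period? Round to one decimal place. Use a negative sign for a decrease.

-57.4%

After the first period: 15.2 × 0.355 = 5.396.
Second-period multiplier: 2.3 ÷ 5.396 ≈ 0.42624.
That is a change of -57.4%.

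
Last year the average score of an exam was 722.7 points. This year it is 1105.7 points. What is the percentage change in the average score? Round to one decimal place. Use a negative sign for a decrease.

Change: 1105.7 − 722.7 = 383.0.
Relative to the original: 383.0 ÷ 722.7 ≈ 53.0%.

53.0%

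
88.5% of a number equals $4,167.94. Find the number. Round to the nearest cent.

$4,167.94 ÷ 0.885 ≈ $4,709.54.

$4,709.54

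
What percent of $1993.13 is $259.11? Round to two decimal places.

13.00%

$259.11 ÷ $1993.13 ≈ 13.00%.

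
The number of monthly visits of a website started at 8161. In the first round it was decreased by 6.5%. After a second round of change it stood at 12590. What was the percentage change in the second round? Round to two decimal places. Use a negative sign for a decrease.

64.99%

After the first round: 8161 × 0.935 = 7630.535.
Second-round multiplier: 12590 ÷ 7630.535 ≈ 1.64995.
That is a change of 64.99%.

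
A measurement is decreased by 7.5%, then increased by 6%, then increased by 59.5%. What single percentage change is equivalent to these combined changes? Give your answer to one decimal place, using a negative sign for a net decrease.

56.4%

A 7.5% decrease multiplies by 0.925.
Then a 6% increase: 0.925 × 1.06 = 0.9805.
Then a 59.5% increase: 0.9805 × 1.595 = 1.5638975.
Overall factor 1.5638975, i.e. 56.4%.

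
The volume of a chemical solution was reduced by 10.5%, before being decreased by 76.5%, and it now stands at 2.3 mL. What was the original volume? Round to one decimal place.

10.9 mL

The overall multiplier applied was 0.895 × 0.235 = 0.210325.
So the original volume was 2.3 ÷ 0.210325 ≈ 10.9 mL.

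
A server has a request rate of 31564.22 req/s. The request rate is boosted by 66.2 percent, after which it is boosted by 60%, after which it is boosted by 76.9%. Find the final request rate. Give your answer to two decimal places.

148482.03 req/s

Each change multiplies by a factor: 1.662 × 1.6 × 1.769 = 4.7041248.
31564.22 × 4.7041248 = 148482.030094656 ≈ 148482.03.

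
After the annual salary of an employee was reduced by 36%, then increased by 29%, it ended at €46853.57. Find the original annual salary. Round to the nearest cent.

Undoing the 29% increase: €46853.57 ÷ 1.29 ≈ €36320.596899.
Undoing the 36% decrease: €36320.596899 ÷ 0.64 ≈ €56750.93.

€56750.93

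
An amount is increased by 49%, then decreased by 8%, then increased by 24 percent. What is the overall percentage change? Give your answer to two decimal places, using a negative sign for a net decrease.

The combined multiplier is 1.49 × 0.92 × 1.24 = 1.699792.
That corresponds to an increase of 69.98%.

69.98%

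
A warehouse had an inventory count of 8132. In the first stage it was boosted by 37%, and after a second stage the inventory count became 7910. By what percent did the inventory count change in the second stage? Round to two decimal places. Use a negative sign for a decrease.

After the first stage: 8132 × 1.37 = 11140.84.
Second-stage multiplier: 7910 ÷ 11140.84 ≈ 0.71.
That is a change of -29.00%.

-29.00%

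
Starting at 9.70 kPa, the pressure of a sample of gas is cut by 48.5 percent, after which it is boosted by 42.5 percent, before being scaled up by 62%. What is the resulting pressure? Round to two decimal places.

After the 48.5% decrease: 9.70 × 0.515 = 4.9955.
42.5% increase: 4.9955 × 1.425 = 7.1185875.
Apply the 62% increase: 7.1185875 × 1.62 = 11.53211175 ≈ 11.53.

11.53 kPa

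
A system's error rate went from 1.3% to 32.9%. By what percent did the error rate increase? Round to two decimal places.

The change is 32.9 − 1.3 = 31.6 percentage points.
Relative to the original 1.3%, that is 31.6 ÷ 1.3 ≈ 2430.77%.
So the error rate rose by 2430.77%.

2430.77%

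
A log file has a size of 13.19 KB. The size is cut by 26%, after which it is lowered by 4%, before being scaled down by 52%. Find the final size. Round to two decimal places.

After the 26% decrease: 13.19 × 0.74 = 9.7606.
4% decrease: 9.7606 × 0.96 = 9.370176.
52% decrease: 9.370176 × 0.48 = 4.49768448 ≈ 4.50.

4.50 KB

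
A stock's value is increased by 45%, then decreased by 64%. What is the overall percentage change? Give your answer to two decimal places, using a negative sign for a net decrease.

The combined multiplier is 1.45 × 0.36 = 0.522.
That corresponds to a decrease of 47.80%.

-47.80%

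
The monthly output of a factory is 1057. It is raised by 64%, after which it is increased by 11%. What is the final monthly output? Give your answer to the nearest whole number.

1924

After the 64% increase: 1057 × 1.64 = 1733.48.
After the 11% increase: 1733.48 × 1.11 = 1924.1628 ≈ 1924.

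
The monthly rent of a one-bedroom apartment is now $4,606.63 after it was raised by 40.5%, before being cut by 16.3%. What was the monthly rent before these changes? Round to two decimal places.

The overall multiplier applied was 1.405 × 0.837 = 1.175985.
So the original monthly rent was $4,606.63 ÷ 1.175985 ≈ $3,917.25.

$3,917.25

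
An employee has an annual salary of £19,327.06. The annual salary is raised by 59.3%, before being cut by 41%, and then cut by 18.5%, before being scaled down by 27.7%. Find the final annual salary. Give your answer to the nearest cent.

59.3% increase: £19,327.06 × 1.593 = £30788.00658.
Apply the 41% decrease: £30788.00658 × 0.59 = £18164.9238822.
After the 18.5% decrease: £18164.9238822 × 0.815 = £14804.412963993.
Apply the 27.7% decrease: £14804.412963993 × 0.723 = £10703.590572966939 ≈ £10,703.59.

£10,703.59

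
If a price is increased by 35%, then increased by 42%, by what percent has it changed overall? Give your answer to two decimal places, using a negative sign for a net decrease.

A 35% increase multiplies by 1.35.
Then a 42% increase: 1.35 × 1.42 = 1.917.
Overall factor 1.917, i.e. 91.70%.

91.70%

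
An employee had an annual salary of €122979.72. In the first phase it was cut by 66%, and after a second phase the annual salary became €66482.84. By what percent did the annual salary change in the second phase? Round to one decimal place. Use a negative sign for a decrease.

After the first phase: €122979.72 × 0.34 = €41813.1048.
Second-phase multiplier: €66482.84 ÷ €41813.1048 ≈ 1.59.
That is a change of 59.0%.

59.0%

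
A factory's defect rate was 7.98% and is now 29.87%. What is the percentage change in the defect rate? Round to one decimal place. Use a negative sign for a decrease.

The change is 29.87 − 7.98 = 21.89 percentage points.
Relative to the original 7.98%, that is 21.89 ÷ 7.98 ≈ 274.3%.

274.3%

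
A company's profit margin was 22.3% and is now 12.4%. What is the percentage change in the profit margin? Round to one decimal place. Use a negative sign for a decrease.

-44.4%

The change is 12.4 − 22.3 = -9.9 percentage points.
Relative to the original 22.3%, that is -9.9 ÷ 22.3 ≈ -44.4%.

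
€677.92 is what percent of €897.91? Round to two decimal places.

75.50%

€677.92 ÷ €897.91 ≈ 75.50%.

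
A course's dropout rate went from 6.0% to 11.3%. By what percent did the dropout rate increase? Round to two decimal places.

88.33%

The change is 11.3 − 6.0 = 5.3 percentage points.
Relative to the original 6.0%, that is 5.3 ÷ 6.0 ≈ 88.33%.
So the dropout rate rose by 88.33%.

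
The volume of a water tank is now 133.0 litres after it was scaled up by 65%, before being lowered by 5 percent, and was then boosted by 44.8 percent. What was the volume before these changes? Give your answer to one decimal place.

Undoing the 44.8% increase: 133.0 ÷ 1.448 ≈ 91.850829.
Undoing the 5% decrease: 91.850829 ÷ 0.95 ≈ 96.685083.
Undoing the 65% increase: 96.685083 ÷ 1.65 ≈ 58.6 litres.

58.6 litres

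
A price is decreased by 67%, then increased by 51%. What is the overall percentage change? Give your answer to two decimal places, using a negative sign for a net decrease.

A 67% decrease multiplies by 0.33.
Then a 51% increase: 0.33 × 1.51 = 0.4983.
Overall factor 0.4983, i.e. -50.17%.

-50.17%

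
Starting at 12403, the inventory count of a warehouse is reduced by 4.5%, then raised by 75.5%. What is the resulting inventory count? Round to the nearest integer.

After the 4.5% decrease: 12403 × 0.955 = 11844.865.
Apply the 75.5% increase: 11844.865 × 1.755 = 20787.738075 ≈ 20788.

20788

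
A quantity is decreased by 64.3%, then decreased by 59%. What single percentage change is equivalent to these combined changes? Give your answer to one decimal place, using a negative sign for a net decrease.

A 64.3% decrease multiplies by 0.357.
Then a 59% decrease: 0.357 × 0.41 = 0.14637.
Overall factor 0.14637, i.e. -85.4%.

-85.4%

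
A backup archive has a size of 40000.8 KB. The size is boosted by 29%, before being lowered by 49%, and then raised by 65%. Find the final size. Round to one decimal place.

After the 29% increase: 40000.8 × 1.29 = 51601.032.
Apply the 49% decrease: 51601.032 × 0.51 = 26316.52632.
After the 65% increase: 26316.52632 × 1.65 = 43422.268428 ≈ 43422.3.

43422.3 KB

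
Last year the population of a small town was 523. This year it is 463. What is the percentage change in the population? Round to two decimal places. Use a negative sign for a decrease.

Change: 463 − 523 = -60.
Relative to the original: -60 ÷ 523 ≈ -11.47%.

-11.47%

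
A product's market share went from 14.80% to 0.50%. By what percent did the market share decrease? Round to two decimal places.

96.62%

The change is 0.50 − 14.80 = -14.30 percentage points.
Relative to the original 14.80%, that is -14.30 ÷ 14.80 ≈ -96.62%.
So the market share fell by 96.62%.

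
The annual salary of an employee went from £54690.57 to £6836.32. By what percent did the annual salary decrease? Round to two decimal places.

Change: £6836.32 − £54690.57 = -£47854.25.
Relative to the original: -£47854.25 ÷ £54690.57 ≈ -87.50%.
So the annual salary decreased by 87.50%.

87.50%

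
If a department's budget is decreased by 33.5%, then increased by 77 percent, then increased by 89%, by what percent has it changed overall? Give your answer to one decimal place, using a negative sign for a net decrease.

A 33.5% decrease multiplies by 0.665.
Then a 77% increase: 0.665 × 1.77 = 1.17705.
Then an 89% increase: 1.17705 × 1.89 = 2.2246245.
Overall factor 2.2246245, i.e. 122.5%.

122.5%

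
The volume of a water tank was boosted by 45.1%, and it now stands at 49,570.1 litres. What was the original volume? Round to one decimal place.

34,162.7 litres

The overall multiplier applied was 1.451.
So the original volume was 49,570.1 ÷ 1.451 ≈ 34,162.7 litres.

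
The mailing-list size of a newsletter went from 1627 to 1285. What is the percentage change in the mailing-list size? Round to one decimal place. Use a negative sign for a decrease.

-21.0%

Change: 1285 − 1627 = -342.
Relative to the original: -342 ÷ 1627 ≈ -21.0%.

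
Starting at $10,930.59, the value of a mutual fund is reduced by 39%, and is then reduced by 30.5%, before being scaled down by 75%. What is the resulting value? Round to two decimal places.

Each change multiplies by a factor: 0.61 × 0.695 × 0.25 = 0.1059875.
$10,930.59 × 0.1059875 = $1158.505907625 ≈ $1,158.51.

$1,158.51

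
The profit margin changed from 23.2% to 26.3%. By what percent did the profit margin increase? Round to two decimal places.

13.36%

The change is 26.3 − 23.2 = 3.1 percentage points.
Relative to the original 23.2%, that is 3.1 ÷ 23.2 ≈ 13.36%.
So the profit margin rose by 13.36%.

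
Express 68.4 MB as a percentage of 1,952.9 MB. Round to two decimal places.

68.4 MB ÷ 1,952.9 MB ≈ 3.50%.

3.50%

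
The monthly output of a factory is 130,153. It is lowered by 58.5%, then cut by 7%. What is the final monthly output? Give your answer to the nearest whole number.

50,233

Each change multiplies by a factor: 0.415 × 0.93 = 0.38595.
130,153 × 0.38595 = 50232.55035 ≈ 50,233.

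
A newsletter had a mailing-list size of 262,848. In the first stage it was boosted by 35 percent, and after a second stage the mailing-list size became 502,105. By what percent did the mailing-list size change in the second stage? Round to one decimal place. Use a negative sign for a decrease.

41.5%

After the first stage: 262,848 × 1.35 = 354844.8.
Second-stage multiplier: 502,105 ÷ 354844.8 ≈ 1.415.
That is a change of 41.5%.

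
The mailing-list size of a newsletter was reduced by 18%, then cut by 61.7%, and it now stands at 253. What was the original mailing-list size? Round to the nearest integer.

Undoing the 61.7% decrease: 253 ÷ 0.383 ≈ 660.574413.
Undoing the 18% decrease: 660.574413 ÷ 0.82 ≈ 806.

806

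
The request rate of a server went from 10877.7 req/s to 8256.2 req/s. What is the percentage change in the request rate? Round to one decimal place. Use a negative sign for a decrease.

Change: 8256.2 − 10877.7 = -2621.5.
Relative to the original: -2621.5 ÷ 10877.7 ≈ -24.1%.

-24.1%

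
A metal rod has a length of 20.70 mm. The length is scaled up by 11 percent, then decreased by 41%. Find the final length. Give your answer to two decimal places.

Each change multiplies by a factor: 1.11 × 0.59 = 0.6549.
20.70 × 0.6549 = 13.55643 ≈ 13.56.

13.56 mm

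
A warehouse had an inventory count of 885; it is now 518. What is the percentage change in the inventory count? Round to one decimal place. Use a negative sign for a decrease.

Change: 518 − 885 = -367.
Relative to the original: -367 ÷ 885 ≈ -41.5%.

-41.5%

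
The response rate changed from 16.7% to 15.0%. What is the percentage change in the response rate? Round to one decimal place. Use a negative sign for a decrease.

-10.2%

The change is 15.0 − 16.7 = -1.7 percentage points.
Relative to the original 16.7%, that is -1.7 ÷ 16.7 ≈ -10.2%.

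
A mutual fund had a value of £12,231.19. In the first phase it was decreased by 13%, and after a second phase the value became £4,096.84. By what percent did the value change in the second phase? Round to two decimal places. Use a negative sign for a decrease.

-61.50%

After the first phase: £12,231.19 × 0.87 = £10641.1353.
Second-phase multiplier: £4,096.84 ÷ £10641.1353 ≈ 0.385.
That is a change of -61.50%.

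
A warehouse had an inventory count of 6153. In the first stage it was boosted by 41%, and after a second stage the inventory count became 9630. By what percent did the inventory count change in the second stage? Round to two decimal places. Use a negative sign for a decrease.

After the first stage: 6153 × 1.41 = 8675.73.
Second-stage multiplier: 9630 ÷ 8675.73 ≈ 1.109993.
That is a change of 11.00%.

11.00%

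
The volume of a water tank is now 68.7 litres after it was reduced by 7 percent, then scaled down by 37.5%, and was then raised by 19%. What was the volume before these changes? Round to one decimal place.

The overall multiplier applied was 0.93 × 0.625 × 1.19 = 0.6916875.
So the original volume was 68.7 ÷ 0.6916875 ≈ 99.3 litres.

99.3 litres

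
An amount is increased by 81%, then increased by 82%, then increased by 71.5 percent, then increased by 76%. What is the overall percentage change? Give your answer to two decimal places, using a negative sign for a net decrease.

894.32%

The combined multiplier is 1.81 × 1.82 × 1.715 × 1.76 = 9.94321328.
That corresponds to an increase of 894.32%.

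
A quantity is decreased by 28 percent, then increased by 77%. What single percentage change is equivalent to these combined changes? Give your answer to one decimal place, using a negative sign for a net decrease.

27.4%

A 28% decrease multiplies by 0.72.
Then a 77% increase: 0.72 × 1.77 = 1.2744.
Overall factor 1.2744, i.e. 27.4%.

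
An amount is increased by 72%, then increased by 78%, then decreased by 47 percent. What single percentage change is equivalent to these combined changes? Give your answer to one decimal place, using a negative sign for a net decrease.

62.3%

The combined multiplier is 1.72 × 1.78 × 0.53 = 1.622648.
That corresponds to an increase of 62.3%.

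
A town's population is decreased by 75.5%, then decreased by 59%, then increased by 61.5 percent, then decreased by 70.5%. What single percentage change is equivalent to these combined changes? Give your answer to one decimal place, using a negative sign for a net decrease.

A 75.5% decrease multiplies by 0.245.
Then a 59% decrease: 0.245 × 0.41 = 0.10045.
Then a 61.5% increase: 0.10045 × 1.615 = 0.16222675.
Then a 70.5% decrease: 0.16222675 × 0.295 = 0.04785689125.
Overall factor 0.04785689125, i.e. -95.2%.

-95.2%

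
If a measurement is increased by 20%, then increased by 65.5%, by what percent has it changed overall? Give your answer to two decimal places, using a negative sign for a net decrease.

98.60%

A 20% increase multiplies by 1.2.
Then a 65.5% increase: 1.2 × 1.655 = 1.986.
Overall factor 1.986, i.e. 98.60%.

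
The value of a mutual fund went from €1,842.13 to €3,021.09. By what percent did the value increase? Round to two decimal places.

64.00%

Change: €3,021.09 − €1,842.13 = €1,178.96.
Relative to the original: €1,178.96 ÷ €1,842.13 ≈ 64.00%.
So the value increased by 64.00%.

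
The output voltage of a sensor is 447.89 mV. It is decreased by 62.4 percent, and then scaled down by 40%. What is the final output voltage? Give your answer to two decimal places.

62.4% decrease: 447.89 × 0.376 = 168.40664.
40% decrease: 168.40664 × 0.6 = 101.043984 ≈ 101.04.

101.04 mV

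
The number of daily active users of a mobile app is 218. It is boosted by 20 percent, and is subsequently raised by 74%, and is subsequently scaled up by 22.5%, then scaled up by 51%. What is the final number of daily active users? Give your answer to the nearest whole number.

Each change multiplies by a factor: 1.2 × 1.74 × 1.225 × 1.51 = 3.862278.
218 × 3.862278 = 841.976604 ≈ 842.

842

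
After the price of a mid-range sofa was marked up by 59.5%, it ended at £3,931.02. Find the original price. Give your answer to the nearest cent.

£2,464.59

The overall multiplier applied was 1.595.
So the original price was £3,931.02 ÷ 1.595 ≈ £2,464.59.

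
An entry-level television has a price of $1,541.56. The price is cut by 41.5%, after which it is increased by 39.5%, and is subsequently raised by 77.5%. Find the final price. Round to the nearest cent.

$2,233.00

Each change multiplies by a factor: 0.585 × 1.395 × 1.775 = 1.448533125.
$1,541.56 × 1.448533125 = $2233.000724175 ≈ $2,233.00.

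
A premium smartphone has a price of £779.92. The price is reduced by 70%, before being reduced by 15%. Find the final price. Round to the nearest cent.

Apply the 70% decrease: £779.92 × 0.3 = £233.976.
After the 15% decrease: £233.976 × 0.85 = £198.8796 ≈ £198.88.

£198.88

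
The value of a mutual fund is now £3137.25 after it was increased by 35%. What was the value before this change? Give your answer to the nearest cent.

The overall multiplier applied was 1.35.
So the original value was £3137.25 ÷ 1.35 ≈ £2323.89.

£2323.89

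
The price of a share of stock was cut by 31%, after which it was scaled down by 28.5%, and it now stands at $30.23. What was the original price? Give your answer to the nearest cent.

$61.27

Undoing the 28.5% decrease: $30.23 ÷ 0.715 ≈ $42.27972.
Undoing the 31% decrease: $42.27972 ÷ 0.69 ≈ $61.27.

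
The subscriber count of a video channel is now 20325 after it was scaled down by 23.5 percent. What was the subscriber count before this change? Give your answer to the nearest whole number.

The overall multiplier applied was 0.765.
So the original subscriber count was 20325 ÷ 0.765 ≈ 26569.

26569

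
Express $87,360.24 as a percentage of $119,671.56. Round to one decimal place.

$87,360.24 ÷ $119,671.56 ≈ 73.0%.

73.0%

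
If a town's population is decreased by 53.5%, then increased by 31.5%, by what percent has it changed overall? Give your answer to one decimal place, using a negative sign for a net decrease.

-38.9%

The combined multiplier is 0.465 × 1.315 = 0.611475.
That corresponds to a decrease of 38.9%.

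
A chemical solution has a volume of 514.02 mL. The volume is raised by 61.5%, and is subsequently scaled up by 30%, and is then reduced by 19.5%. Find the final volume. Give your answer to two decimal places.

Each change multiplies by a factor: 1.615 × 1.3 × 0.805 = 1.6900975.
514.02 × 1.6900975 = 868.74391695 ≈ 868.74.

868.74 mL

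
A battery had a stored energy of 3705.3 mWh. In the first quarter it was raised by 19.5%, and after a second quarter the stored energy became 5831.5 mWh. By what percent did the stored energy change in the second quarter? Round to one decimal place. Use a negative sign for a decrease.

31.7%

After the first quarter: 3705.3 × 1.195 = 4427.8335.
Second-quarter multiplier: 5831.5 ÷ 4427.8335 ≈ 1.31701.
That is a change of 31.7%.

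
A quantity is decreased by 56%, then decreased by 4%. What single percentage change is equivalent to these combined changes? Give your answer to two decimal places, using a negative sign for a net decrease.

-57.76%

The combined multiplier is 0.44 × 0.96 = 0.4224.
That corresponds to a decrease of 57.76%.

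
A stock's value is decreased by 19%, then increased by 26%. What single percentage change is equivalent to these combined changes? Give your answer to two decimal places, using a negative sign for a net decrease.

2.06%

A 19% decrease multiplies by 0.81.
Then a 26% increase: 0.81 × 1.26 = 1.0206.
Overall factor 1.0206, i.e. 2.06%.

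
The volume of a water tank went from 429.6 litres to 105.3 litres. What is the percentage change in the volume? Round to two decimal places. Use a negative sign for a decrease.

Change: 105.3 − 429.6 = -324.3.
Relative to the original: -324.3 ÷ 429.6 ≈ -75.49%.

-75.49%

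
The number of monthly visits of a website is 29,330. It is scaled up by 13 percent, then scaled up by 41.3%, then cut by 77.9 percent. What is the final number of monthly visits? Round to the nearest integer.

Each change multiplies by a factor: 1.13 × 1.413 × 0.221 = 0.35286849.
29,330 × 0.35286849 = 10349.6328117 ≈ 10,350.

10,350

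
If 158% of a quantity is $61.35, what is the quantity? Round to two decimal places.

$61.35 ÷ 1.58 ≈ $38.83.

$38.83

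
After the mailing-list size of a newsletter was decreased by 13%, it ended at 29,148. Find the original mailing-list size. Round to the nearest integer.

The overall multiplier applied was 0.87.
So the original mailing-list size was 29,148 ÷ 0.87 ≈ 33,503.

33,503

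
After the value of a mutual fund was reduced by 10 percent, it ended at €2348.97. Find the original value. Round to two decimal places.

€2609.97

The overall multiplier applied was 0.9.
So the original value was €2348.97 ÷ 0.9 ≈ €2609.97.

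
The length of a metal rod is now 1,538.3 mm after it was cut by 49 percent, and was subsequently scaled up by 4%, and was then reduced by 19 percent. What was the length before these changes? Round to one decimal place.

Undoing the 19% decrease: 1,538.3 ÷ 0.81 ≈ 1899.135802.
Undoing the 4% increase: 1899.135802 ÷ 1.04 ≈ 1826.092117.
Undoing the 49% decrease: 1826.092117 ÷ 0.51 ≈ 3,580.6 mm.

3,580.6 mm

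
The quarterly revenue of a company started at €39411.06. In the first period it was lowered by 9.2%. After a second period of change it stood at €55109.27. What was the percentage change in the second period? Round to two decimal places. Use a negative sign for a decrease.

After the first period: €39411.06 × 0.908 = €35785.24248.
Second-period multiplier: €55109.27 ÷ €35785.24248 ≈ 1.54.
That is a change of 54.00%.

54.00%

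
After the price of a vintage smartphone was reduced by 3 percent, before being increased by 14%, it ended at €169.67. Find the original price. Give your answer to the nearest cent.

€153.44

The overall multiplier applied was 0.97 × 1.14 = 1.1058.
So the original price was €169.67 ÷ 1.1058 ≈ €153.44.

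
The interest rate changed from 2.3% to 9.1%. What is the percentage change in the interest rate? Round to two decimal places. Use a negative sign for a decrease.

295.65%

The change is 9.1 − 2.3 = 6.8 percentage points.
Relative to the original 2.3%, that is 6.8 ÷ 2.3 ≈ 295.65%.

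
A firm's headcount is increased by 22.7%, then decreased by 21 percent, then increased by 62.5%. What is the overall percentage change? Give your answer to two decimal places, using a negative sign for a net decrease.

57.52%

A 22.7% increase multiplies by 1.227.
Then a 21% decrease: 1.227 × 0.79 = 0.96933.
Then a 62.5% increase: 0.96933 × 1.625 = 1.57516125.
Overall factor 1.57516125, i.e. 57.52%.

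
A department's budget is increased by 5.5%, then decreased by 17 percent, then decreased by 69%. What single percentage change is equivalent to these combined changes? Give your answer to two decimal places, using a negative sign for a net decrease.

The combined multiplier is 1.055 × 0.83 × 0.31 = 0.2714515.
That corresponds to a decrease of 72.85%.

-72.85%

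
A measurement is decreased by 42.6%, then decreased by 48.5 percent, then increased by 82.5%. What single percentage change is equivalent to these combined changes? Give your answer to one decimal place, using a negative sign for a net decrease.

The combined multiplier is 0.574 × 0.515 × 1.825 = 0.53948825.
That corresponds to a decrease of 46.1%.

-46.1%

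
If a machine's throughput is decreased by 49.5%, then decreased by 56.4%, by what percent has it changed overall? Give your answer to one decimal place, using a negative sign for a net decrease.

-78.0%

A 49.5% decrease multiplies by 0.505.
Then a 56.4% decrease: 0.505 × 0.436 = 0.22018.
Overall factor 0.22018, i.e. -78.0%.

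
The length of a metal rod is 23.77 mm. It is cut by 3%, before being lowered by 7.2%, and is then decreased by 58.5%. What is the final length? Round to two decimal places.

8.88 mm

3% decrease: 23.77 × 0.97 = 23.0569.
Apply the 7.2% decrease: 23.0569 × 0.928 = 21.3968032.
Apply the 58.5% decrease: 21.3968032 × 0.415 = 8.879673328 ≈ 8.88.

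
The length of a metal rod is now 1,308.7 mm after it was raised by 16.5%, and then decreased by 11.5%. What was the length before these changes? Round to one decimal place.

1,269.3 mm

The overall multiplier applied was 1.165 × 0.885 = 1.031025.
So the original length was 1,308.7 ÷ 1.031025 ≈ 1,269.3 mm.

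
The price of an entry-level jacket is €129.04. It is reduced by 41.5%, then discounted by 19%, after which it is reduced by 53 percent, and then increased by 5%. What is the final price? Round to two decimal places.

€30.18

41.5% decrease: €129.04 × 0.585 = €75.4884.
Apply the 19% decrease: €75.4884 × 0.81 = €61.145604.
After the 53% decrease: €61.145604 × 0.47 = €28.73843388.
Apply the 5% increase: €28.73843388 × 1.05 = €30.175355574 ≈ €30.18.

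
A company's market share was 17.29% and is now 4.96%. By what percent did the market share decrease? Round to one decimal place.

71.3%

The change is 4.96 − 17.29 = -12.33 percentage points.
Relative to the original 17.29%, that is -12.33 ÷ 17.29 ≈ -71.3%.
So the market share fell by 71.3%.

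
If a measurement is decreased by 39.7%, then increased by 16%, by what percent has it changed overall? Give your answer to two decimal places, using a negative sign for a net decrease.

-30.05%

The combined multiplier is 0.603 × 1.16 = 0.69948.
That corresponds to a decrease of 30.05%.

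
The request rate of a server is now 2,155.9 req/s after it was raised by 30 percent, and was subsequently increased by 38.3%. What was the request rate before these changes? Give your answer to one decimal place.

1,199.1 req/s

The overall multiplier applied was 1.3 × 1.383 = 1.7979.
So the original request rate was 2,155.9 ÷ 1.7979 ≈ 1,199.1 req/s.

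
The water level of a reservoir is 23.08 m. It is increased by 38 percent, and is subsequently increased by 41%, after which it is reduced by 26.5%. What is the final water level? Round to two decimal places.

After the 38% increase: 23.08 × 1.38 = 31.8504.
41% increase: 31.8504 × 1.41 = 44.909064.
After the 26.5% decrease: 44.909064 × 0.735 = 33.00816204 ≈ 33.01.

33.01 m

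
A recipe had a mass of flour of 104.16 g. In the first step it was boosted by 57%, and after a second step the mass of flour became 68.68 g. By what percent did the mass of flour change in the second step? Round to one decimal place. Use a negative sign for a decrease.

-58.0%

After the first step: 104.16 × 1.57 = 163.5312.
Second-step multiplier: 68.68 ÷ 163.5312 ≈ 0.41998.
That is a change of -58.0%.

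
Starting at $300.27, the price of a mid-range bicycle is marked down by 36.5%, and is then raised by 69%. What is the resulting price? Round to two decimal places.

After the 36.5% decrease: $300.27 × 0.635 = $190.67145.
After the 69% increase: $190.67145 × 1.69 = $322.2347505 ≈ $322.23.

$322.23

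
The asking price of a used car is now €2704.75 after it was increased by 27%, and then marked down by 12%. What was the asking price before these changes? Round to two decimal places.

€2420.14

The overall multiplier applied was 1.27 × 0.88 = 1.1176.
So the original asking price was €2704.75 ÷ 1.1176 ≈ €2420.14.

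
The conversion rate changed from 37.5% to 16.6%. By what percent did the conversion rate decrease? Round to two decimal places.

The change is 16.6 − 37.5 = -20.9 percentage points.
Relative to the original 37.5%, that is -20.9 ÷ 37.5 ≈ -55.73%.
So the conversion rate fell by 55.73%.

55.73%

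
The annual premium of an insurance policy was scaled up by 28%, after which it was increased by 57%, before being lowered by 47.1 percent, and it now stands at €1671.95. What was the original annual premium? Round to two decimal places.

€1572.74

Undoing the 47.1% decrease: €1671.95 ÷ 0.529 ≈ €3160.586011.
Undoing the 57% increase: €3160.586011 ÷ 1.57 ≈ €2013.112109.
Undoing the 28% increase: €2013.112109 ÷ 1.28 ≈ €1572.74.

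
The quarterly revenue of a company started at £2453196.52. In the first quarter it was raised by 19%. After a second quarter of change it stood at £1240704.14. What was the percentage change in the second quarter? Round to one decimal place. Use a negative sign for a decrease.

-57.5%

After the first quarter: £2453196.52 × 1.19 = £2919303.8588.
Second-quarter multiplier: £1240704.14 ÷ £2919303.8588 ≈ 0.425.
That is a change of -57.5%.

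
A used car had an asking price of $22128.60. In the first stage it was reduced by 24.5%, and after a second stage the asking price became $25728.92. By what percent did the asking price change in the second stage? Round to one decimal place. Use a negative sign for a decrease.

After the first stage: $22128.60 × 0.755 = $16707.093.
Second-stage multiplier: $25728.92 ÷ $16707.093 ≈ 1.54.
That is a change of 54.0%.

54.0%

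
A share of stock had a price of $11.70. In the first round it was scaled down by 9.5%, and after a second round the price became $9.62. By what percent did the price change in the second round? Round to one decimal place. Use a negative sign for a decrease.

After the first round: $11.70 × 0.905 = $10.5885.
Second-round multiplier: $9.62 ÷ $10.5885 ≈ 0.90853.
That is a change of -9.1%.

-9.1%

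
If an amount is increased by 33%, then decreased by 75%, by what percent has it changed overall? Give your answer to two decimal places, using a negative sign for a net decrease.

The combined multiplier is 1.33 × 0.25 = 0.3325.
That corresponds to a decrease of 66.75%.

-66.75%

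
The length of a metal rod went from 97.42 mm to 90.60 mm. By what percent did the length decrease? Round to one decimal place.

Change: 90.60 − 97.42 = -6.82.
Relative to the original: -6.82 ÷ 97.42 ≈ -7.0%.
So the length decreased by 7.0%.

7.0%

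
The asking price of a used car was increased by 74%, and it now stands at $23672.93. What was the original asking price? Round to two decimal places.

The overall multiplier applied was 1.74.
So the original asking price was $23672.93 ÷ 1.74 ≈ $13605.13.

$13605.13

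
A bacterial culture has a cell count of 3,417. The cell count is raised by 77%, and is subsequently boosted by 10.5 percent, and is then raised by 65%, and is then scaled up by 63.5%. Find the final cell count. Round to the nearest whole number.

Each change multiplies by a factor: 1.77 × 1.105 × 1.65 × 1.635 = 5.2763943375.
3,417 × 5.2763943375 = 18029.4394512375 ≈ 18,029.

18,029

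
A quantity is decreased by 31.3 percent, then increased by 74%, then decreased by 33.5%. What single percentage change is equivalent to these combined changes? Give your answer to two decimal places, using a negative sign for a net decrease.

-20.51%

The combined multiplier is 0.687 × 1.74 × 0.665 = 0.7949277.
That corresponds to a decrease of 20.51%.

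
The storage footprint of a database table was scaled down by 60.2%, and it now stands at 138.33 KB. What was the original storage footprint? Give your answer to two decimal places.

347.56 KB

The overall multiplier applied was 0.398.
So the original storage footprint was 138.33 ÷ 0.398 ≈ 347.56 KB.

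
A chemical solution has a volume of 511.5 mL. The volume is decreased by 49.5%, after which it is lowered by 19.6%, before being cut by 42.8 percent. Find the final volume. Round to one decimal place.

118.8 mL

After the 49.5% decrease: 511.5 × 0.505 = 258.3075.
Apply the 19.6% decrease: 258.3075 × 0.804 = 207.67923.
After the 42.8% decrease: 207.67923 × 0.572 = 118.79251956 ≈ 118.8.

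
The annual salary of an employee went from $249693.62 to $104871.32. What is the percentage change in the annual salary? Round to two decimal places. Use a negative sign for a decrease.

-58.00%

Change: $104871.32 − $249693.62 = -$144822.30.
Relative to the original: -$144822.30 ÷ $249693.62 ≈ -58.00%.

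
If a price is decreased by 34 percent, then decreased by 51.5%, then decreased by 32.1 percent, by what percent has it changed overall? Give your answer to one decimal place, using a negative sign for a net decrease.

-78.3%

A 34% decrease multiplies by 0.66.
Then a 51.5% decrease: 0.66 × 0.485 = 0.3201.
Then a 32.1% decrease: 0.3201 × 0.679 = 0.2173479.
Overall factor 0.2173479, i.e. -78.3%.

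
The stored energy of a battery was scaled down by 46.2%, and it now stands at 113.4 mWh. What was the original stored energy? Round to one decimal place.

210.8 mWh

The overall multiplier applied was 0.538.
So the original stored energy was 113.4 ÷ 0.538 ≈ 210.8 mWh.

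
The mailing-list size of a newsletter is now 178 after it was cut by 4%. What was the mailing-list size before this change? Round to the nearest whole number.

The overall multiplier applied was 0.96.
So the original mailing-list size was 178 ÷ 0.96 ≈ 185.

185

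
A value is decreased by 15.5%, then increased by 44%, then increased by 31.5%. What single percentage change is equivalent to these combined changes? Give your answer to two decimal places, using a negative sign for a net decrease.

60.01%

A 15.5% decrease multiplies by 0.845.
Then a 44% increase: 0.845 × 1.44 = 1.2168.
Then a 31.5% increase: 1.2168 × 1.315 = 1.600092.
Overall factor 1.600092, i.e. 60.01%.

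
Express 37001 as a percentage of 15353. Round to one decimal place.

241.0%

37001 ÷ 15353 ≈ 241.0%.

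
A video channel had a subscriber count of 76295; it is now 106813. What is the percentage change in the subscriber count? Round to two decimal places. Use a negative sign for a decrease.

40.00%

Change: 106813 − 76295 = 30518.
Relative to the original: 30518 ÷ 76295 = 40.00%.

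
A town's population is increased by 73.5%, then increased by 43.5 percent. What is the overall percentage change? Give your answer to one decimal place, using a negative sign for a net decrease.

The combined multiplier is 1.735 × 1.435 = 2.489725.
That corresponds to an increase of 149.0%.

149.0%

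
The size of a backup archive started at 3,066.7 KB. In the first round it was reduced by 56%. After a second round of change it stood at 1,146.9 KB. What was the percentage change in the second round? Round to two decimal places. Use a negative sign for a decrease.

-15.00%

After the first round: 3,066.7 × 0.44 = 1349.348.
Second-round multiplier: 1,146.9 ÷ 1349.348 ≈ 0.849966.
That is a change of -15.00%.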